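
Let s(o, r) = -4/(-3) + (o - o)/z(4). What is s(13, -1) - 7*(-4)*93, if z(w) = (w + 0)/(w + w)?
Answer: 7816/3 ≈ 2605.3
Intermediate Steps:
z(w) = ½ (z(w) = w/((2*w)) = w*(1/(2*w)) = ½)
s(o, r) = 4/3 (s(o, r) = -4/(-3) + (o - o)/(½) = -4*(-⅓) + 0*2 = 4/3 + 0 = 4/3)
s(13, -1) - 7*(-4)*93 = 4/3 - 7*(-4)*93 = 4/3 + 28*93 = 4/3 + 2604 = 7816/3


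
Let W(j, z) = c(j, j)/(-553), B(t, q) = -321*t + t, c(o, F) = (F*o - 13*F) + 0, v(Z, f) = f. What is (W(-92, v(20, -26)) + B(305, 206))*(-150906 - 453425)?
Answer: 4660467719180/79 ≈ 5.8993e+10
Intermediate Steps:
c(o, F) = -13*F + F*o (c(o, F) = (-13*F + F*o) + 0 = -13*F + F*o)
B(t, q) = -320*t
W(j, z) = -j*(-13 + j)/553 (W(j, z) = (j*(-13 + j))/(-553) = (j*(-13 + j))*(-1/553) = -j*(-13 + j)/553)
(W(-92, v(20, -26)) + B(305, 206))*(-150906 - 453425) = ((1/553)*(-92)*(13 - 1*(-92)) - 320*305)*(-150906 - 453425) = ((1/553)*(-92)*(13 + 92) - 97600)*(-604331) = ((1/553)*(-92)*105 - 97600)*(-604331) = (-1380/79 - 97600)*(-604331) = -7711780/79*(-604331) = 4660467719180/79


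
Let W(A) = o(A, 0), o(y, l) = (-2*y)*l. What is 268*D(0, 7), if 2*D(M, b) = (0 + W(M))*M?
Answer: 0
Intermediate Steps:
o(y, l) = -2*l*y
W(A) = 0 (W(A) = -2*0*A = 0)
D(M, b) = 0 (D(M, b) = ((0 + 0)*M)/2 = (0*M)/2 = (½)*0 = 0)
268*D(0, 7) = 268*0 = 0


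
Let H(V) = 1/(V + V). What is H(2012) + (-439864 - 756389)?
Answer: -4813722071/4024 ≈ -1.1963e+6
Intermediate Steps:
H(V) = 1/(2*V)
H(2012) + (-439864 - 756389) = (½)/2012 + (-439864 - 756389) = (½)*(1/2012) - 1196253 = 1/4024 - 1196253 = -4813722071/4024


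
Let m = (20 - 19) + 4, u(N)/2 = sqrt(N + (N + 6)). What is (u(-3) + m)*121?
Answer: 605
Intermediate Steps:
u(N) = 2*sqrt(6 + 2*N) (u(N) = 2*sqrt(N + (N + 6)) = 2*sqrt(N + (6 + N)) = 2*sqrt(6 + 2*N))
m = 5 (m = 1 + 4 = 5)
(u(-3) + m)*121 = (2*sqrt(6 + 2*(-3)) + 5)*121 = (2*sqrt(6 - 6) + 5)*121 = (2*sqrt(0) + 5)*121 = (2*0 + 5)*121 = (0 + 5)*121 = 5*121 = 605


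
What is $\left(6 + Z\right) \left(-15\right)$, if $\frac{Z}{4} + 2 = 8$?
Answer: $-450$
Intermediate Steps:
$Z = 24$ ($Z = -8 + 4 \cdot 8 = -8 + 32 = 24$)
$\left(6 + Z\right) \left(-15\right) = \left(6 + 24\right) \left(-15\right) = 30 \left(-15\right) = -450$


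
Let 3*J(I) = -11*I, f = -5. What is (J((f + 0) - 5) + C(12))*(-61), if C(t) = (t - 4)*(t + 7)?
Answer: -34526/3 ≈ -11509.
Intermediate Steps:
C(t) = (-4 + t)*(7 + t)
J(I) = -11*I/3 (J(I) = (-11*I)/3 = -11*I/3)
(J((f + 0) - 5) + C(12))*(-61) = (-11*((-5 + 0) - 5)/3 + (-28 + 12**2 + 3*12))*(-61) = (-11*(-5 - 5)/3 + (-28 + 144 + 36))*(-61) = (-11/3*(-10) + 152)*(-61) = (110/3 + 152)*(-61) = (566/3)*(-61) = -34526/3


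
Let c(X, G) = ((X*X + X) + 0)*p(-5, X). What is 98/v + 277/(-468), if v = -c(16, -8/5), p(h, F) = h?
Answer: -41357/79560 ≈ -0.51982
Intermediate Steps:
c(X, G) = -5*X - 5*X**2 (c(X, G) = ((X*X + X) + 0)*(-5) = ((X**2 + X) + 0)*(-5) = ((X + X**2) + 0)*(-5) = (X + X**2)*(-5) = -5*X - 5*X**2)
v = 1360 (v = -(-5)*16*(1 + 16) = -(-5)*16*17 = -1*(-1360) = 1360)
98/v + 277/(-468) = 98/1360 + 277/(-468) = 98*(1/1360) + 277*(-1/468) = 49/680 - 277/468 = -41357/79560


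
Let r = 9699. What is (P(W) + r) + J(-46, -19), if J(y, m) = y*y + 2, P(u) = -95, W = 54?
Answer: 11722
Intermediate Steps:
J(y, m) = 2 + y**2 (J(y, m) = y**2 + 2 = 2 + y**2)
(P(W) + r) + J(-46, -19) = (-95 + 9699) + (2 + (-46)**2) = 9604 + (2 + 2116) = 9604 + 2118 = 11722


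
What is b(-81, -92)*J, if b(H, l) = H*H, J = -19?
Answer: -124659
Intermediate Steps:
b(H, l) = H²
b(-81, -92)*J = (-81)²*(-19) = 6561*(-19) = -124659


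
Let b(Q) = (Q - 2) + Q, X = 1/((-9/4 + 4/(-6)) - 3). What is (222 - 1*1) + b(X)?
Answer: 15525/71 ≈ 218.66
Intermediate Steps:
X = -12/71 (X = 1/((-9*¼ + 4*(-⅙)) - 3) = 1/((-9/4 - ⅔) - 3) = 1/(-35/12 - 3) = 1/(-71/12) = -12/71 ≈ -0.16901)
b(Q) = -2 + 2*Q (b(Q) = (-2 + Q) + Q = -2 + 2*Q)
(222 - 1*1) + b(X) = (222 - 1*1) + (-2 + 2*(-12/71)) = (222 - 1) + (-2 - 24/71) = 221 - 166/71 = 15525/71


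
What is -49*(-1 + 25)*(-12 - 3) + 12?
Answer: 17652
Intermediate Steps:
-49*(-1 + 25)*(-12 - 3) + 12 = -1176*(-15) + 12 = -49*(-360) + 12 = 17640 + 12 = 17652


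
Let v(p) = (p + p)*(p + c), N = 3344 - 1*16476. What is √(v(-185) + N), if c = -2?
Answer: √56058 ≈ 236.77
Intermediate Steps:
N = -13132 (N = 3344 - 16476 = -13132)
v(p) = 2*p*(-2 + p) (v(p) = (p + p)*(p - 2) = (2*p)*(-2 + p) = 2*p*(-2 + p))
√(v(-185) + N) = √(2*(-185)*(-2 - 185) - 13132) = √(2*(-185)*(-187) - 13132) = √(69190 - 13132) = √56058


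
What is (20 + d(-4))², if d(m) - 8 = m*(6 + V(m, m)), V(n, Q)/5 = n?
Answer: 7056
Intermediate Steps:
V(n, Q) = 5*n
d(m) = 8 + m*(6 + 5*m)
(20 + d(-4))² = (20 + (8 + 5*(-4)² + 6*(-4)))² = (20 + (8 + 5*16 - 24))² = (20 + (8 + 80 - 24))² = (20 + 64)² = 84² = 7056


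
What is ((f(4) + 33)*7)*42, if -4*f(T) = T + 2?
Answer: 9261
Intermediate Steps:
f(T) = -½ - T/4 (f(T) = -(T + 2)/4 = -(2 + T)/4 = -½ - T/4)
((f(4) + 33)*7)*42 = (((-½ - ¼*4) + 33)*7)*42 = (((-½ - 1) + 33)*7)*42 = ((-3/2 + 33)*7)*42 = ((63/2)*7)*42 = (441/2)*42 = 9261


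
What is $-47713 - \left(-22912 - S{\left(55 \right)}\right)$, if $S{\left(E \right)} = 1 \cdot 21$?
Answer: $-24780$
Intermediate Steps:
$S{\left(E \right)} = 21$
$-47713 - \left(-22912 - S{\left(55 \right)}\right) = -47713 - \left(-22912 - 21\right) = -47713 - -22933 = -47713 + 22933 = -24780$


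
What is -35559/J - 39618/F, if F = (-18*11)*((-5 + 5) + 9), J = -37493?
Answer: 86042434/3711807 ≈ 23.181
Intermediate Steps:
F = -1782 (F = -198*(0 + 9) = -198*9 = -1782)
-35559/J - 39618/F = -35559/(-37493) - 39618/(-1782) = -35559*(-1/37493) - 39618*(-1/1782) = 35559/37493 + 2201/99 = 86042434/3711807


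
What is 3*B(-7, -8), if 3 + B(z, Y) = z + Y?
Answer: -54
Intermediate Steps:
B(z, Y) = -3 + Y + z (B(z, Y) = -3 + (z + Y) = -3 + (Y + z) = -3 + Y + z)
3*B(-7, -8) = 3*(-3 - 8 - 7) = 3*(-18) = -54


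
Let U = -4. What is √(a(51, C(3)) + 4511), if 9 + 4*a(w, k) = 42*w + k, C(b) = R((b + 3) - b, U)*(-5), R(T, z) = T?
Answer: √20162/2 ≈ 70.996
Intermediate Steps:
C(b) = -15 (C(b) = ((b + 3) - b)*(-5) = ((3 + b) - b)*(-5) = 3*(-5) = -15)
a(w, k) = -9/4 + k/4 + 21*w/2 (a(w, k) = -9/4 + (42*w + k)/4 = -9/4 + (k + 42*w)/4 = -9/4 + (k/4 + 21*w/2) = -9/4 + k/4 + 21*w/2)
√(a(51, C(3)) + 4511) = √((-9/4 + (¼)*(-15) + (21/2)*51) + 4511) = √((-9/4 - 15/4 + 1071/2) + 4511) = √(1059/2 + 4511) = √(10081/2) = √20162/2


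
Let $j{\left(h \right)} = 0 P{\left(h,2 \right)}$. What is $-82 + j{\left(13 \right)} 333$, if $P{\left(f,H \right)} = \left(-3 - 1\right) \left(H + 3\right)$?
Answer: $-82$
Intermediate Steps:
$P{\left(f,H \right)} = -12 - 4 H$ ($P{\left(f,H \right)} = - 4 \left(3 + H\right) = -12 - 4 H$)
$j{\left(h \right)} = 0$ ($j{\left(h \right)} = 0 \left(-12 - 8\right) = 0 \left(-20\right) = 0$)
$-82 + j{\left(13 \right)} 333 = -82 + 0 \cdot 333 = -82 + 0 = -82$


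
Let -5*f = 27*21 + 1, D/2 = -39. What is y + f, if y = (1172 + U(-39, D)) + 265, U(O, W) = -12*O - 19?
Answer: 8862/5 ≈ 1772.4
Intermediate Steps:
D = -78 (D = 2*(-39) = -78)
U(O, W) = -19 - 12*O
f = -568/5 (f = -(27*21 + 1)/5 = -(567 + 1)/5 = -1/5*568 = -568/5 ≈ -113.60)
y = 1886 (y = (1172 + (-19 - 12*(-39))) + 265 = (1172 + (-19 + 468)) + 265 = (1172 + 449) + 265 = 1621 + 265 = 1886)
y + f = 1886 - 568/5 = 8862/5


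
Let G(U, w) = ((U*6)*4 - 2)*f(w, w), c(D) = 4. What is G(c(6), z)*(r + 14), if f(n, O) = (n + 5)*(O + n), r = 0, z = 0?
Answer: 0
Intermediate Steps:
f(n, O) = (5 + n)*(O + n)
G(U, w) = (-2 + 24*U)*(2*w² + 10*w) (G(U, w) = ((U*6)*4 - 2)*(w² + 5*w + 5*w + w*w) = ((6*U)*4 - 2)*(w² + 5*w + 5*w + w²) = (24*U - 2)*(2*w² + 10*w) = (-2 + 24*U)*(2*w² + 10*w))
G(c(6), z)*(r + 14) = (4*0*(-1 + 12*4)*(5 + 0))*(0 + 14) = (4*0*(-1 + 48)*5)*14 = (4*0*47*5)*14 = 0*14 = 0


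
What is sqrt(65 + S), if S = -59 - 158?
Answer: 2*I*sqrt(38) ≈ 12.329*I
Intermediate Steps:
S = -217
sqrt(65 + S) = sqrt(65 - 217) = sqrt(-152) = 2*I*sqrt(38)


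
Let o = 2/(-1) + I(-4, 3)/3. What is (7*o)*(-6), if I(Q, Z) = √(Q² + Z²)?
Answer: 14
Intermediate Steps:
o = -⅓ (o = 2/(-1) + √((-4)² + 3²)/3 = 2*(-1) + √(16 + 9)*(⅓) = -2 + √25*(⅓) = -2 + 5*(⅓) = -2 + 5/3 = -⅓ ≈ -0.33333)
(7*o)*(-6) = (7*(-⅓))*(-6) = -7/3*(-6) = 14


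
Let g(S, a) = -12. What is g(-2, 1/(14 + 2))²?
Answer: 144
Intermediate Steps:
g(-2, 1/(14 + 2))² = (-12)² = 144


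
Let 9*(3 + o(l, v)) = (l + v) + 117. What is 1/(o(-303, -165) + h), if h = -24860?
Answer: -1/24902 ≈ -4.0157e-5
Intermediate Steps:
o(l, v) = 10 + l/9 + v/9 (o(l, v) = -3 + ((l + v) + 117)/9 = -3 + (117 + l + v)/9 = -3 + (13 + l/9 + v/9) = 10 + l/9 + v/9)
1/(o(-303, -165) + h) = 1/((10 + (⅑)*(-303) + (⅑)*(-165)) - 24860) = 1/((10 - 101/3 - 55/3) - 24860) = 1/(-42 - 24860) = 1/(-24902) = -1/24902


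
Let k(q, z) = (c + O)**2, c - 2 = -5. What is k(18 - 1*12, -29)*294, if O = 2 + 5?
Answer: 4704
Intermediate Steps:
O = 7
c = -3 (c = 2 - 5 = -3)
k(q, z) = 16 (k(q, z) = (-3 + 7)**2 = 4**2 = 16)
k(18 - 1*12, -29)*294 = 16*294 = 4704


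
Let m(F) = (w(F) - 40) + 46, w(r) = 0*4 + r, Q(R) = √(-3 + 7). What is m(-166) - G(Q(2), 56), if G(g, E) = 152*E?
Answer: -8672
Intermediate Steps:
Q(R) = 2 (Q(R) = √4 = 2)
w(r) = r (w(r) = 0 + r = r)
m(F) = 6 + F (m(F) = (F - 40) + 46 = (-40 + F) + 46 = 6 + F)
m(-166) - G(Q(2), 56) = (6 - 166) - 152*56 = -160 - 1*8512 = -160 - 8512 = -8672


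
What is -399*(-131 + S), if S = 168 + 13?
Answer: -19950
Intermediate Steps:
S = 181
-399*(-131 + S) = -399*(-131 + 181) = -399*50 = -19950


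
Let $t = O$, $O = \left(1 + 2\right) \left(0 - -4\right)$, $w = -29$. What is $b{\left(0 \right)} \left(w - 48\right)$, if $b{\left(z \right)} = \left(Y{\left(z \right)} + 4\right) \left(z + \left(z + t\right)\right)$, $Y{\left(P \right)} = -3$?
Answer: $-924$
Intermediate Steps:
$O = 12$ ($O = 3 \left(0 + 4\right) = 3 \cdot 4 = 12$)
$t = 12$
$b{\left(z \right)} = 12 + 2 z$ ($b{\left(z \right)} = \left(-3 + 4\right) \left(z + \left(z + 12\right)\right) = 1 \left(z + \left(12 + z\right)\right) = 1 \left(12 + 2 z\right) = 12 + 2 z$)
$b{\left(0 \right)} \left(w - 48\right) = \left(12 + 2 \cdot 0\right) \left(-29 - 48\right) = \left(12 + 0\right) \left(-77\right) = 12 \left(-77\right) = -924$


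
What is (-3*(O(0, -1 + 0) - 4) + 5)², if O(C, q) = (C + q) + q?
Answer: 529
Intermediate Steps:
O(C, q) = C + 2*q
(-3*(O(0, -1 + 0) - 4) + 5)² = (-3*((0 + 2*(-1 + 0)) - 4) + 5)² = (-3*((0 + 2*(-1)) - 4) + 5)² = (-3*((0 - 2) - 4) + 5)² = (-3*(-2 - 4) + 5)² = (-3*(-6) + 5)² = (18 + 5)² = 23² = 529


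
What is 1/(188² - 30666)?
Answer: 1/4678 ≈ 0.00021377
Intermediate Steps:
1/(188² - 30666) = 1/(35344 - 30666) = 1/4678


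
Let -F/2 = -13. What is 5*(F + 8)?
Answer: 170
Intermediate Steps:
F = 26 (F = -2*(-13) = 26)
5*(F + 8) = 5*(26 + 8) = 5*34 = 170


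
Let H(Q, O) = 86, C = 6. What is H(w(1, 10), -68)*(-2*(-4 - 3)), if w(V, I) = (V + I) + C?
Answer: 1204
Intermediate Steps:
w(V, I) = 6 + I + V (w(V, I) = (V + I) + 6 = (I + V) + 6 = 6 + I + V)
H(w(1, 10), -68)*(-2*(-4 - 3)) = 86*(-2*(-4 - 3)) = 86*(-2*(-7)) = 86*14 = 1204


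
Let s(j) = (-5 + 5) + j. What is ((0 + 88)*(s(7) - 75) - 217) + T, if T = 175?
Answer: -6026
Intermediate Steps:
s(j) = j (s(j) = 0 + j = j)
((0 + 88)*(s(7) - 75) - 217) + T = ((0 + 88)*(7 - 75) - 217) + 175 = (88*(-68) - 217) + 175 = (-5984 - 217) + 175 = -6201 + 175 = -6026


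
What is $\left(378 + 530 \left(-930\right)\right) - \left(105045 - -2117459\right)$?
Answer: $-2715026$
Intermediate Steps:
$\left(378 + 530 \left(-930\right)\right) - \left(105045 - -2117459\right) = \left(378 - 492900\right) - \left(105045 + 2117459\right) = -492522 - 2222504 = -2715026$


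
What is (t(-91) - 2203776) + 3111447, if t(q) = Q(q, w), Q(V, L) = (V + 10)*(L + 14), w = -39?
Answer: 909696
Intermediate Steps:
Q(V, L) = (10 + V)*(14 + L)
t(q) = -250 - 25*q (t(q) = 140 + 10*(-39) + 14*q - 39*q = 140 - 390 + 14*q - 39*q = -250 - 25*q)
(t(-91) - 2203776) + 3111447 = ((-250 - 25*(-91)) - 2203776) + 3111447 = ((-250 + 2275) - 2203776) + 3111447 = (2025 - 2203776) + 3111447 = -2201751 + 3111447 = 909696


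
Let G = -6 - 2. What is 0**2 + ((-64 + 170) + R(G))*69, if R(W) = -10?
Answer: 6624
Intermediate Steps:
G = -8
0**2 + ((-64 + 170) + R(G))*69 = 0**2 + ((-64 + 170) - 10)*69 = 0 + (106 - 10)*69 = 0 + 96*69 = 0 + 6624 = 6624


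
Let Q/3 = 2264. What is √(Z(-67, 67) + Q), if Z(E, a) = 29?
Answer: √6821 ≈ 82.589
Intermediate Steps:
Q = 6792 (Q = 3*2264 = 6792)
√(Z(-67, 67) + Q) = √(29 + 6792) = √6821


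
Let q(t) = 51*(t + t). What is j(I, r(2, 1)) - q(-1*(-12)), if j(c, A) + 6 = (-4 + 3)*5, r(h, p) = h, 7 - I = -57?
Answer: -1235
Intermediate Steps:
q(t) = 102*t (q(t) = 51*(2*t) = 102*t)
I = 64 (I = 7 - 1*(-57) = 7 + 57 = 64)
j(c, A) = -11 (j(c, A) = -6 + (-4 + 3)*5 = -6 - 1*5 = -6 - 5 = -11)
j(I, r(2, 1)) - q(-1*(-12)) = -11 - 102*(-1*(-12)) = -11 - 102*12 = -11 - 1*1224 = -11 - 1224 = -1235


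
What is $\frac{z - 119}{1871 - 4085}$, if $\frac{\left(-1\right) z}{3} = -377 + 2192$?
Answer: $\frac{2782}{1107} \approx 2.5131$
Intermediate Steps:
$z = -5445$ ($z = - 3 \left(-377 + 2192\right) = \left(-3\right) 1815 = -5445$)
$\frac{z - 119}{1871 - 4085} = \frac{-5445 - 119}{1871 - 4085} = - \frac{5564}{-2214} = \left(-5564\right) \left(- \frac{1}{2214}\right) = \frac{2782}{1107}$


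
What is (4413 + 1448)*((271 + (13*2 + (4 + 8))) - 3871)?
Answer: -20876882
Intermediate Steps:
(4413 + 1448)*((271 + (13*2 + (4 + 8))) - 3871) = 5861*((271 + (26 + 12)) - 3871) = 5861*((271 + 38) - 3871) = 5861*(309 - 3871) = 5861*(-3562) = -20876882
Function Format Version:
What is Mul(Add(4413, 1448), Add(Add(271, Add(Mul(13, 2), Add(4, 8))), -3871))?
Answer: -20876882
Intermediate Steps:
Mul(Add(4413, 1448), Add(Add(271, Add(Mul(13, 2), Add(4, 8))), -3871)) = Mul(5861, Add(Add(271, Add(26, 12)), -3871)) = Mul(5861, Add(Add(271, 38), -3871)) = Mul(5861, Add(309, -3871)) = Mul(5861, -3562) = -20876882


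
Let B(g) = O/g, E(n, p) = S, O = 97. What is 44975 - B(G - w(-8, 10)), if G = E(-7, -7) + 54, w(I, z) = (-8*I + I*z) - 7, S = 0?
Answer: 3462978/77 ≈ 44974.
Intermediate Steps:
E(n, p) = 0
w(I, z) = -7 - 8*I + I*z
G = 54 (G = 0 + 54 = 54)
B(g) = 97/g
44975 - B(G - w(-8, 10)) = 44975 - 97/(54 - (-7 - 8*(-8) - 8*10)) = 44975 - 97/(54 - (-7 + 64 - 80)) = 44975 - 97/(54 - 1*(-23)) = 44975 - 97/(54 + 23) = 44975 - 97/77 = 3462978/77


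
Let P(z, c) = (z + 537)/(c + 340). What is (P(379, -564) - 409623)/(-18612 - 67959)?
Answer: 22939117/4847976 ≈ 4.7317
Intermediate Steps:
P(z, c) = (537 + z)/(340 + c)
(P(379, -564) - 409623)/(-18612 - 67959) = ((537 + 379)/(340 - 564) - 409623)/(-18612 - 67959) = (916/(-224) - 409623)/(-86571) = (-1/224*916 - 409623)*(-1/86571) = (-229/56 - 409623)*(-1/86571) = -22939117/56*(-1/86571) = 22939117/4847976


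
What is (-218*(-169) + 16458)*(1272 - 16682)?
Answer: -821353000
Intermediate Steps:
(-218*(-169) + 16458)*(1272 - 16682) = (36842 + 16458)*(-15410) = 53300*(-15410) = -821353000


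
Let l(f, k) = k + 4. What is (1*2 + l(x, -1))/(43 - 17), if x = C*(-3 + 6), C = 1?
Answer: 5/26 ≈ 0.19231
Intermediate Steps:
x = 3 (x = 1*(-3 + 6) = 1*3 = 3)
l(f, k) = 4 + k
(1*2 + l(x, -1))/(43 - 17) = (1*2 + (4 - 1))/(43 - 17) = (2 + 3)/26 = (1/26)*5 = 5/26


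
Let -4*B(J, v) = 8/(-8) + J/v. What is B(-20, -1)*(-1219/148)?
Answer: 23161/592 ≈ 39.123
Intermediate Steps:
B(J, v) = 1/4 - J/(4*v) (B(J, v) = -(8/(-8) + J/v)/4 = -(8*(-1/8) + J/v)/4 = -(-1 + J/v)/4 = 1/4 - J/(4*v))
B(-20, -1)*(-1219/148) = ((1/4)*(-1 - 1*(-20))/(-1))*(-1219/148) = ((1/4)*(-1)*(-1 + 20))*(-1219*1/148) = ((1/4)*(-1)*19)*(-1219/148) = -19/4*(-1219/148) = 23161/592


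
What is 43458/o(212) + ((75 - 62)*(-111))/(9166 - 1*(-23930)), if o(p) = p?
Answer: 119831671/584696 ≈ 204.95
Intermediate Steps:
43458/o(212) + ((75 - 62)*(-111))/(9166 - 1*(-23930)) = 43458/212 + ((75 - 62)*(-111))/(9166 - 1*(-23930)) = 43458*(1/212) + (13*(-111))/(9166 + 23930) = 21729/106 - 1443/33096 = 21729/106 - 1443*1/33096 = 21729/106 - 481/11032 = 119831671/584696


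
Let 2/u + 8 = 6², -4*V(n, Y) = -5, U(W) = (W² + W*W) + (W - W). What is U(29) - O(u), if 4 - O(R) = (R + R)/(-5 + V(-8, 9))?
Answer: 176186/105 ≈ 1678.0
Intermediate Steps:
U(W) = 2*W² (U(W) = (W² + W²) + 0 = 2*W² + 0 = 2*W²)
V(n, Y) = 5/4 (V(n, Y) = -¼*(-5) = 5/4)
u = 1/14 (u = 2/(-8 + 6²) = 2/(-8 + 36) = 2/28 = 2*(1/28) = 1/14 ≈ 0.071429)
O(R) = 4 + 8*R/15 (O(R) = 4 - (R + R)/(-5 + 5/4) = 4 - 2*R/(-15/4) = 4 - 2*R*(-4)/15 = 4 - (-8)*R/15 = 4 + 8*R/15)
U(29) - O(u) = 2*29² - (4 + (8/15)*(1/14)) = 2*841 - (4 + 4/105) = 1682 - 1*424/105 = 1682 - 424/105 = 176186/105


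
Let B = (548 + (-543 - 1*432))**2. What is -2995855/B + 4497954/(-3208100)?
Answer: -745079277169/41780690350 ≈ -17.833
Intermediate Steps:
B = 182329 (B = (548 + (-543 - 432))**2 = (548 - 975)**2 = (-427)**2 = 182329)
-2995855/B + 4497954/(-3208100) = -2995855/182329 + 4497954/(-3208100) = -2995855*1/182329 + 4497954*(-1/3208100) = -2995855/182329 - 2248977/1604050 = -745079277169/41780690350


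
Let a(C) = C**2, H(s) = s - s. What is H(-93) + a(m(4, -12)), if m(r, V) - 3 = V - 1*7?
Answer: 256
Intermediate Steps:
m(r, V) = -4 + V (m(r, V) = 3 + (V - 1*7) = 3 + (V - 7) = 3 + (-7 + V) = -4 + V)
H(s) = 0
H(-93) + a(m(4, -12)) = 0 + (-4 - 12)**2 = 0 + (-16)**2 = 0 + 256 = 256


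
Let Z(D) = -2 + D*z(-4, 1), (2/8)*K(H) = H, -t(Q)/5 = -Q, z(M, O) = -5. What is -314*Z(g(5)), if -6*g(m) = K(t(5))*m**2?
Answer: -1960616/3 ≈ -6.5354e+5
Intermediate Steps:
t(Q) = 5*Q (t(Q) = -(-5)*Q = 5*Q)
K(H) = 4*H
g(m) = -50*m**2/3 (g(m) = -4*(5*5)*m**2/6 = -4*25*m**2/6 = -50*m**2/3)
Z(D) = -2 - 5*D (Z(D) = -2 + D*(-5) = -2 - 5*D)
-314*Z(g(5)) = -314*(-2 - (-250)*5**2/3) = -314*(-2 - (-250)*25/3) = -314*(-2 - 5*(-1250/3)) = -314*(-2 + 6250/3) = -314*6244/3 = -1960616/3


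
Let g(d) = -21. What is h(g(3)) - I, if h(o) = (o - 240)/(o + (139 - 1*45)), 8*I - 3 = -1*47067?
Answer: 429198/73 ≈ 5879.4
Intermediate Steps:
I = -5883 (I = 3/8 + (-1*47067)/8 = 3/8 + (1/8)*(-47067) = 3/8 - 47067/8 = -5883)
h(o) = (-240 + o)/(94 + o) (h(o) = (-240 + o)/(o + (139 - 45)) = (-240 + o)/(o + 94) = (-240 + o)/(94 + o))
h(g(3)) - I = (-240 - 21)/(94 - 21) - 1*(-5883) = -261/73 + 5883 = 429198/73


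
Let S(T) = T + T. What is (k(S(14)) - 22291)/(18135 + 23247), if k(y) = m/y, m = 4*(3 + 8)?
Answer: -78013/144837 ≈ -0.53863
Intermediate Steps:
S(T) = 2*T
m = 44 (m = 4*11 = 44)
k(y) = 44/y
(k(S(14)) - 22291)/(18135 + 23247) = (44/((2*14)) - 22291)/(18135 + 23247) = (44/28 - 22291)/41382 = (44*(1/28) - 22291)*(1/41382) = (11/7 - 22291)*(1/41382) = -156026/7*1/41382 = -78013/144837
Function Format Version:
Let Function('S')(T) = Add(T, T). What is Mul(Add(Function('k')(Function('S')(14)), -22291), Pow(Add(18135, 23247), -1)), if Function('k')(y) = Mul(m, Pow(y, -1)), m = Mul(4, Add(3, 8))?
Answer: Rational(-78013, 144837) ≈ -0.53863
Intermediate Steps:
Function('S')(T) = Mul(2, T)
m = 44 (m = Mul(4, 11) = 44)
Function('k')(y) = Mul(44, Pow(y, -1))
Mul(Add(Function('k')(Function('S')(14)), -22291), Pow(Add(18135, 23247), -1)) = Mul(Add(Mul(44, Pow(Mul(2, 14), -1)), -22291), Pow(Add(18135, 23247), -1)) = Mul(Add(Mul(44, Pow(28, -1)), -22291), Pow(41382, -1)) = Mul(Add(Mul(44, Rational(1, 28)), -22291), Rational(1, 41382)) = Mul(Add(Rational(11, 7), -22291), Rational(1, 41382)) = Mul(Rational(-156026, 7), Rational(1, 41382)) = Rational(-78013, 144837)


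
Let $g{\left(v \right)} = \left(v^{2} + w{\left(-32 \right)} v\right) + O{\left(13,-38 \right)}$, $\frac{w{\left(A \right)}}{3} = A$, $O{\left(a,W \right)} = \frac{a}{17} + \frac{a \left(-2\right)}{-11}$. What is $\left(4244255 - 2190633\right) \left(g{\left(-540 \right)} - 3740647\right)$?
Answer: $- \frac{1304619077943128}{187} \approx -6.9766 \cdot 10^{12}$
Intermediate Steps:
$O{\left(a,W \right)} = \frac{45 a}{187}$ ($O{\left(a,W \right)} = a \frac{1}{17} + - 2 a \left(- \frac{1}{11}\right) = \frac{a}{17} + \frac{2 a}{11} = \frac{45 a}{187}$)
$w{\left(A \right)} = 3 A$
$g{\left(v \right)} = \frac{585}{187} + v^{2} - 96 v$ ($g{\left(v \right)} = \left(v^{2} + 3 \left(-32\right) v\right) + \frac{45}{187} \cdot 13 = \left(v^{2} - 96 v\right) + \frac{585}{187} = \frac{585}{187} + v^{2} - 96 v$)
$\left(4244255 - 2190633\right) \left(g{\left(-540 \right)} - 3740647\right) = \left(4244255 - 2190633\right) \left(\left(\frac{585}{187} + \left(-540\right)^{2} - -51840\right) - 3740647\right) = 2053622 \left(\left(\frac{585}{187} + 291600 + 51840\right) - 3740647\right) = 2053622 \left(\frac{64223865}{187} - 3740647\right) = 2053622 \left(- \frac{635277124}{187}\right) = - \frac{1304619077943128}{187}$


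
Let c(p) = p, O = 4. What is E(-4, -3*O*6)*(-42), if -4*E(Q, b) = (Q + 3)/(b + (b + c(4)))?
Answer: 3/40 ≈ 0.075000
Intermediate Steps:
E(Q, b) = -(3 + Q)/(4*(4 + 2*b)) (E(Q, b) = -(Q + 3)/(4*(b + (b + 4))) = -(3 + Q)/(4*(b + (4 + b))) = -(3 + Q)/(4*(4 + 2*b)))
E(-4, -3*O*6)*(-42) = ((-3 - 1*(-4))/(8*(2 - 3*4*6)))*(-42) = ((-3 + 4)/(8*(2 - 12*6)))*(-42) = ((1/8)*1/(2 - 72))*(-42) = ((1/8)*1/(-70))*(-42) = ((1/8)*(-1/70)*1)*(-42) = -1/560*(-42) = 3/40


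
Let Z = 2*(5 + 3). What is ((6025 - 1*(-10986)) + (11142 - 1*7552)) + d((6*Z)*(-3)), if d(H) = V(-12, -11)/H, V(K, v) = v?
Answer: 5933099/288 ≈ 20601.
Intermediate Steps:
Z = 16 (Z = 2*8 = 16)
d(H) = -11/H
((6025 - 1*(-10986)) + (11142 - 1*7552)) + d((6*Z)*(-3)) = ((6025 - 1*(-10986)) + (11142 - 1*7552)) - 11/((6*16)*(-3)) = ((6025 + 10986) + (11142 - 7552)) - 11/(96*(-3)) = (17011 + 3590) - 11/(-288) = 20601 - 11*(-1/288) = 20601 + 11/288 = 5933099/288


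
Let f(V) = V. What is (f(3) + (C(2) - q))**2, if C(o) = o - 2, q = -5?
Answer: 64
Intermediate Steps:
C(o) = -2 + o
(f(3) + (C(2) - q))**2 = (3 + ((-2 + 2) - 1*(-5)))**2 = (3 + (0 + 5))**2 = (3 + 5)**2 = 8**2 = 64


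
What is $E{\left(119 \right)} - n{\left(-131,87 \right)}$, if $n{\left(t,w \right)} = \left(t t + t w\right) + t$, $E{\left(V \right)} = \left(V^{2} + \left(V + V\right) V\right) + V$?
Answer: $36969$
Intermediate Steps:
$E{\left(V \right)} = V + 3 V^{2}$ ($E{\left(V \right)} = \left(V^{2} + 2 V V\right) + V = \left(V^{2} + 2 V^{2}\right) + V = 3 V^{2} + V = V + 3 V^{2}$)
$n{\left(t,w \right)} = t + t^{2} + t w$ ($n{\left(t,w \right)} = \left(t^{2} + t w\right) + t = t + t^{2} + t w$)
$E{\left(119 \right)} - n{\left(-131,87 \right)} = 119 \left(1 + 3 \cdot 119\right) - - 131 \left(1 - 131 + 87\right) = 119 \left(1 + 357\right) - \left(-131\right) \left(-43\right) = 119 \cdot 358 - 5633 = 42602 - 5633 = 36969$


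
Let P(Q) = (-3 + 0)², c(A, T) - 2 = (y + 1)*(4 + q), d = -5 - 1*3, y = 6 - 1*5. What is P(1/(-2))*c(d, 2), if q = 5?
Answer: 180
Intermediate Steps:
y = 1 (y = 6 - 5 = 1)
d = -8 (d = -5 - 3 = -8)
c(A, T) = 20 (c(A, T) = 2 + (1 + 1)*(4 + 5) = 2 + 2*9 = 2 + 18 = 20)
P(Q) = 9 (P(Q) = (-3)² = 9)
P(1/(-2))*c(d, 2) = 9*20 = 180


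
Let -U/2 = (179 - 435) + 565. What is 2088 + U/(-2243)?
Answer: 4684002/2243 ≈ 2088.3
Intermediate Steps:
U = -618 (U = -2*((179 - 435) + 565) = -2*(-256 + 565) = -2*309 = -618)
2088 + U/(-2243) = 2088 - 618/(-2243) = 2088 - 618*(-1/2243) = 2088 + 618/2243 = 4684002/2243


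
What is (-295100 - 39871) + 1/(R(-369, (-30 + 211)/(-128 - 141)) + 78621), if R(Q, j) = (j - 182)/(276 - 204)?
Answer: -510054442506351/1522682389 ≈ -3.3497e+5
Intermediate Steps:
R(Q, j) = -91/36 + j/72 (R(Q, j) = (-182 + j)/72 = (-182 + j)*(1/72) = -91/36 + j/72)
(-295100 - 39871) + 1/(R(-369, (-30 + 211)/(-128 - 141)) + 78621) = (-295100 - 39871) + 1/((-91/36 + ((-30 + 211)/(-128 - 141))/72) + 78621) = -334971 + 1/((-91/36 + (181/(-269))/72) + 78621) = -334971 + 1/((-91/36 + (181*(-1/269))/72) + 78621) = -334971 + 1/((-91/36 + (1/72)*(-181/269)) + 78621) = -334971 + 1/((-91/36 - 181/19368) + 78621) = -334971 + 1/(-49139/19368 + 78621) = -334971 + 1/(1522682389/19368) = -334971 + 19368/1522682389 = -510054442506351/1522682389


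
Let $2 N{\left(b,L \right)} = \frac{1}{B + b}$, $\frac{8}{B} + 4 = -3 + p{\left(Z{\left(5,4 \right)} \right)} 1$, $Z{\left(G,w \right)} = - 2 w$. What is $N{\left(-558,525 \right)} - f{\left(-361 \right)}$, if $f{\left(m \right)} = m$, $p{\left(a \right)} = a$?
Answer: $\frac{6048901}{16756} \approx 361.0$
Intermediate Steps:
$B = - \frac{8}{15}$ ($B = \frac{8}{-4 + \left(-3 + \left(-2\right) 4 \cdot 1\right)} = \frac{8}{-4 - 11} = \frac{8}{-15} = 8 \left(- \frac{1}{15}\right) = - \frac{8}{15} \approx -0.53333$)
$N{\left(b,L \right)} = \frac{1}{2 \left(- \frac{8}{15} + b\right)}$
$N{\left(-558,525 \right)} - f{\left(-361 \right)} = \frac{15}{2 \left(-8 + 15 \left(-558\right)\right)} - -361 = \frac{15}{2 \left(-8 - 8370\right)} + 361 = \frac{15}{2 \left(-8378\right)} + 361 = \frac{15}{2} \left(- \frac{1}{8378}\right) + 361 = - \frac{15}{16756} + 361 = \frac{6048901}{16756}$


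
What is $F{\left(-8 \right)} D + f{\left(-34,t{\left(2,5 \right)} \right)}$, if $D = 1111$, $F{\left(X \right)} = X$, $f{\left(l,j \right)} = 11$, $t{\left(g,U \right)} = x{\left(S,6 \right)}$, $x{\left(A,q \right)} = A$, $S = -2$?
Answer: $-8877$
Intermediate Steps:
$t{\left(g,U \right)} = -2$
$F{\left(-8 \right)} D + f{\left(-34,t{\left(2,5 \right)} \right)} = \left(-8\right) 1111 + 11 = -8888 + 11 = -8877$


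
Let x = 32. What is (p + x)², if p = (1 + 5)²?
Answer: 4624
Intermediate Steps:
p = 36 (p = 6² = 36)
(p + x)² = (36 + 32)² = 68² = 4624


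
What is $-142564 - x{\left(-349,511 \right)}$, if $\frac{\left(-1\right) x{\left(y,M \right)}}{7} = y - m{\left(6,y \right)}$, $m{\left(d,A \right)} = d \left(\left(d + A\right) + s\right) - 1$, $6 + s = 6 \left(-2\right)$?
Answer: $-129838$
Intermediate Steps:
$s = -18$ ($s = -6 + 6 \left(-2\right) = -6 - 12 = -18$)
$m{\left(d,A \right)} = -1 + d \left(-18 + A + d\right)$ ($m{\left(d,A \right)} = d \left(\left(d + A\right) - 18\right) - 1 = d \left(\left(A + d\right) - 18\right) - 1 = d \left(-18 + A + d\right) - 1 = -1 + d \left(-18 + A + d\right)$)
$x{\left(y,M \right)} = -511 + 35 y$ ($x{\left(y,M \right)} = - 7 \left(y - \left(-1 + 6^{2} - 108 + y 6\right)\right) = - 7 \left(y - \left(-1 + 36 - 108 + 6 y\right)\right) = - 7 \left(y - \left(-73 + 6 y\right)\right) = - 7 \left(73 - 5 y\right) = -511 + 35 y$)
$-142564 - x{\left(-349,511 \right)} = -142564 - \left(-511 + 35 \left(-349\right)\right) = -142564 - \left(-511 - 12215\right) = -142564 - -12726 = -142564 + 12726 = -129838$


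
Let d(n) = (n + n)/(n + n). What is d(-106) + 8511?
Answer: 8512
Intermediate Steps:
d(n) = 1 (d(n) = (2*n)/((2*n)) = (2*n)*(1/(2*n)) = 1)
d(-106) + 8511 = 1 + 8511 = 8512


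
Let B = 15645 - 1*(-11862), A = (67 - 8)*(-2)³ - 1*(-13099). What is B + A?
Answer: 40134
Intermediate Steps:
A = 12627 (A = 59*(-8) + 13099 = -472 + 13099 = 12627)
B = 27507 (B = 15645 + 11862 = 27507)
B + A = 27507 + 12627 = 40134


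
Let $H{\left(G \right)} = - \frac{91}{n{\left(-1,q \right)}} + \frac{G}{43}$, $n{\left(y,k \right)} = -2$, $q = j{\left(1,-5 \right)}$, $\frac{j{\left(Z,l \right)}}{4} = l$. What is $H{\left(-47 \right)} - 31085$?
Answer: $- \frac{2669491}{86} \approx -31041.0$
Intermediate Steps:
$j{\left(Z,l \right)} = 4 l$
$q = -20$ ($q = 4 \left(-5\right) = -20$)
$H{\left(G \right)} = \frac{91}{2} + \frac{G}{43}$ ($H{\left(G \right)} = - \frac{91}{-2} + \frac{G}{43} = \left(-91\right) \left(- \frac{1}{2}\right) + G \frac{1}{43} = \frac{91}{2} + \frac{G}{43}$)
$H{\left(-47 \right)} - 31085 = \left(\frac{91}{2} + \frac{1}{43} \left(-47\right)\right) - 31085 = \left(\frac{91}{2} - \frac{47}{43}\right) - 31085 = \frac{3819}{86} - 31085 = - \frac{2669491}{86}$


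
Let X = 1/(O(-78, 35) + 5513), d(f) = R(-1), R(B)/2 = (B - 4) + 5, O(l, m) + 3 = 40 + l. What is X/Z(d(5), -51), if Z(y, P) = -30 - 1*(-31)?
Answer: 1/5472 ≈ 0.00018275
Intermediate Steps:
O(l, m) = 37 + l (O(l, m) = -3 + (40 + l) = 37 + l)
R(B) = 2 + 2*B (R(B) = 2*((B - 4) + 5) = 2*((-4 + B) + 5) = 2*(1 + B) = 2 + 2*B)
d(f) = 0 (d(f) = 2 + 2*(-1) = 2 - 2 = 0)
Z(y, P) = 1 (Z(y, P) = -30 + 31 = 1)
X = 1/5472 (X = 1/((37 - 78) + 5513) = 1/(-41 + 5513) = 1/5472 ≈ 0.00018275)
X/Z(d(5), -51) = (1/5472)/1 = (1/5472)*1 = 1/5472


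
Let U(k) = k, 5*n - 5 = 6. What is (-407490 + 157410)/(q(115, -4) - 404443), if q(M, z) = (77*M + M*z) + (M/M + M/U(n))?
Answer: 1375440/2177971 ≈ 0.63152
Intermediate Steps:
n = 11/5 (n = 1 + (1/5)*6 = 1 + 6/5 = 11/5 ≈ 2.2000)
q(M, z) = 1 + 852*M/11 + M*z (q(M, z) = (77*M + M*z) + (M/M + M/(11/5)) = (77*M + M*z) + (1 + M*(5/11)) = (77*M + M*z) + (1 + 5*M/11) = 1 + 852*M/11 + M*z)
(-407490 + 157410)/(q(115, -4) - 404443) = (-407490 + 157410)/((1 + (852/11)*115 + 115*(-4)) - 404443) = -250080/((1 + 97980/11 - 460) - 404443) = -250080/(92931/11 - 404443) = -250080/(-4355942/11) = -250080*(-11/4355942) = 1375440/2177971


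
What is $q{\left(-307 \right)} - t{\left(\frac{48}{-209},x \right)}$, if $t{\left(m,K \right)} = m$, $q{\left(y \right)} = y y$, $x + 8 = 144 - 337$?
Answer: $\frac{19698089}{209} \approx 94249.0$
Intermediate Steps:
$x = -201$ ($x = -8 + \left(144 - 337\right) = -8 - 193 = -201$)
$q{\left(y \right)} = y^{2}$
$q{\left(-307 \right)} - t{\left(\frac{48}{-209},x \right)} = \left(-307\right)^{2} - \frac{48}{-209} = 94249 - 48 \left(- \frac{1}{209}\right) = 94249 - - \frac{48}{209} = 94249 + \frac{48}{209} = \frac{19698089}{209}$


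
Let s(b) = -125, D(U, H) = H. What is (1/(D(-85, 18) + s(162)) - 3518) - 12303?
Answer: -1692848/107 ≈ -15821.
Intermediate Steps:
(1/(D(-85, 18) + s(162)) - 3518) - 12303 = (1/(18 - 125) - 3518) - 12303 = (1/(-107) - 3518) - 12303 = (-1/107 - 3518) - 12303 = -376427/107 - 12303 = -1692848/107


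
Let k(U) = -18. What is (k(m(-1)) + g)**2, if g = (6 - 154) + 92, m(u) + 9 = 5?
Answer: 5476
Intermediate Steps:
m(u) = -4 (m(u) = -9 + 5 = -4)
g = -56 (g = -148 + 92 = -56)
(k(m(-1)) + g)**2 = (-18 - 56)**2 = (-74)**2 = 5476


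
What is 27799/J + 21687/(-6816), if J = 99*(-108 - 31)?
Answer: -162637597/31264992 ≈ -5.2019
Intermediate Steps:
J = -13761 (J = 99*(-139) = -13761)
27799/J + 21687/(-6816) = 27799/(-13761) + 21687/(-6816) = 27799*(-1/13761) + 21687*(-1/6816) = -27799/13761 - 7229/2272 = -162637597/31264992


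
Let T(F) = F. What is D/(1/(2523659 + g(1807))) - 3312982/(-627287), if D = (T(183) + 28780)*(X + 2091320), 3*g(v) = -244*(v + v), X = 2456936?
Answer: 552746984061060456222242/1881861 ≈ 2.9372e+17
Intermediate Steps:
g(v) = -488*v/3 (g(v) = (-244*(v + v))/3 = (-488*v)/3 = -488*v/3)
D = 131731138528 (D = (183 + 28780)*(2456936 + 2091320) = 28963*4548256 = 131731138528)
D/(1/(2523659 + g(1807))) - 3312982/(-627287) = 131731138528/(1/(2523659 - 488/3*1807)) - 3312982/(-627287) = 131731138528/(1/(2523659 - 881816/3)) - 3312982*(-1/627287) = 131731138528/(1/(6689161/3)) + 3312982/627287 = 131731138528/(3/6689161) + 3312982/627287 = 131731138528*(6689161/3) + 3312982/627287 = 881170794327095008/3 + 3312982/627287 = 552746984061060456222242/1881861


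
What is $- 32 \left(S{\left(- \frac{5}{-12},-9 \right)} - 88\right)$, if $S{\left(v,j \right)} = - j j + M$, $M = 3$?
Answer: $5312$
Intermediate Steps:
$S{\left(v,j \right)} = 3 - j^{2}$ ($S{\left(v,j \right)} = - j j + 3 = - j^{2} + 3 = 3 - j^{2}$)
$- 32 \left(S{\left(- \frac{5}{-12},-9 \right)} - 88\right) = - 32 \left(\left(3 - \left(-9\right)^{2}\right) - 88\right) = - 32 \left(\left(3 - 81\right) - 88\right) = - 32 \left(-78 - 88\right) = \left(-32\right) \left(-166\right) = 5312$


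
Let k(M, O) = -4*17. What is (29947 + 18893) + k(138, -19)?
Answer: 48772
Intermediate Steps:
k(M, O) = -68
(29947 + 18893) + k(138, -19) = (29947 + 18893) - 68 = 48840 - 68 = 48772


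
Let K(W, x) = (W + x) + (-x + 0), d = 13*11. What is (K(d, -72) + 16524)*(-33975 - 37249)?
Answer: -1187090408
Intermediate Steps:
d = 143
K(W, x) = W (K(W, x) = (W + x) - x = W)
(K(d, -72) + 16524)*(-33975 - 37249) = (143 + 16524)*(-33975 - 37249) = 16667*(-71224) = -1187090408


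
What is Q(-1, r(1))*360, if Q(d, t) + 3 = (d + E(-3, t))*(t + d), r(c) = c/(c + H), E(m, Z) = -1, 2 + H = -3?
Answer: -180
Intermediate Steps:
H = -5 (H = -2 - 3 = -5)
r(c) = c/(-5 + c) (r(c) = c/(c - 5) = c/(-5 + c))
Q(d, t) = -3 + (-1 + d)*(d + t) (Q(d, t) = -3 + (d - 1)*(t + d) = -3 + (-1 + d)*(d + t))
Q(-1, r(1))*360 = (-3 + (-1)² - 1*(-1) - 1/(-5 + 1) - 1/(-5 + 1))*360 = (-3 + 1 + 1 - 1/(-4) - 1/(-4))*360 = (-3 + 1 + 1 - (-1)/4 - (-1)/4)*360 = (-3 + 1 + 1 - 1*(-¼) - 1*(-¼))*360 = (-3 + 1 + 1 + ¼ + ¼)*360 = -½*360 = -180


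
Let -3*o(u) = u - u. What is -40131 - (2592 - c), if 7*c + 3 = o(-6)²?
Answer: -299064/7 ≈ -42723.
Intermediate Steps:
o(u) = 0 (o(u) = -(u - u)/3 = -⅓*0 = 0)
c = -3/7 (c = -3/7 + (⅐)*0² = -3/7 + (⅐)*0 = -3/7 + 0 = -3/7 ≈ -0.42857)
-40131 - (2592 - c) = -40131 - (2592 - 1*(-3/7)) = -40131 - (2592 + 3/7) = -40131 - 1*18147/7 = -40131 - 18147/7 = -299064/7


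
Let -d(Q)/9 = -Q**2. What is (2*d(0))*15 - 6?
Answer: -6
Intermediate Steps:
d(Q) = 9*Q**2 (d(Q) = -(-9)*Q**2 = 9*Q**2)
(2*d(0))*15 - 6 = (2*(9*0**2))*15 - 6 = (2*(9*0))*15 - 6 = (2*0)*15 - 6 = 0*15 - 6 = 0 - 6 = -6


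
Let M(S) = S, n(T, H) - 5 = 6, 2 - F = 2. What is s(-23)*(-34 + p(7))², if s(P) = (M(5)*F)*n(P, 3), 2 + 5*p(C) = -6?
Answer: 0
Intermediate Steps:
F = 0 (F = 2 - 1*2 = 2 - 2 = 0)
n(T, H) = 11 (n(T, H) = 5 + 6 = 11)
p(C) = -8/5 (p(C) = -⅖ + (⅕)*(-6) = -⅖ - 6/5 = -8/5)
s(P) = 0 (s(P) = (5*0)*11 = 0*11 = 0)
s(-23)*(-34 + p(7))² = 0*(-34 - 8/5)² = 0*(-178/5)² = 0*(31684/25) = 0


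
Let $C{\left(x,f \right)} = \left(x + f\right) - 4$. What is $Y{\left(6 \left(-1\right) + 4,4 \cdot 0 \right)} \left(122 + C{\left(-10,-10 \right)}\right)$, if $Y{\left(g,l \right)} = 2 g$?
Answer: $-392$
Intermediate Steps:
$C{\left(x,f \right)} = -4 + f + x$ ($C{\left(x,f \right)} = \left(f + x\right) - 4 = -4 + f + x$)
$Y{\left(6 \left(-1\right) + 4,4 \cdot 0 \right)} \left(122 + C{\left(-10,-10 \right)}\right) = 2 \left(6 \left(-1\right) + 4\right) \left(122 - 24\right) = 2 \left(-6 + 4\right) \left(122 - 24\right) = 2 \left(-2\right) 98 = \left(-4\right) 98 = -392$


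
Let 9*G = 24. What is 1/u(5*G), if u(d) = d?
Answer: 3/40 ≈ 0.075000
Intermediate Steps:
G = 8/3 (G = (⅑)*24 = 8/3 ≈ 2.6667)
1/u(5*G) = 1/(5*(8/3)) = 1/(40/3) = 3/40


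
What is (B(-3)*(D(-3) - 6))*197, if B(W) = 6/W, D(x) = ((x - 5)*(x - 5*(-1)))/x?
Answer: 788/3 ≈ 262.67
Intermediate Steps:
D(x) = (-5 + x)*(5 + x)/x (D(x) = ((-5 + x)*(x + 5))/x = ((-5 + x)*(5 + x))/x = (-5 + x)*(5 + x)/x)
(B(-3)*(D(-3) - 6))*197 = ((6/(-3))*((-3 - 25/(-3)) - 6))*197 = ((6*(-1/3))*((-3 - 25*(-1/3)) - 6))*197 = -2*((-3 + 25/3) - 6)*197 = -2*(16/3 - 6)*197 = -2*(-2/3)*197 = (4/3)*197 = 788/3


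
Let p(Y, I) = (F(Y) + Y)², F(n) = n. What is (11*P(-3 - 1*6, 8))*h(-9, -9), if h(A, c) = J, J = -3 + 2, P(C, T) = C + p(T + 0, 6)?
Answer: -2717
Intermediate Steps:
p(Y, I) = 4*Y² (p(Y, I) = (Y + Y)² = (2*Y)² = 4*Y²)
P(C, T) = C + 4*T² (P(C, T) = C + 4*(T + 0)² = C + 4*T²)
J = -1
h(A, c) = -1
(11*P(-3 - 1*6, 8))*h(-9, -9) = (11*((-3 - 1*6) + 4*8²))*(-1) = (11*((-3 - 6) + 4*64))*(-1) = (11*(-9 + 256))*(-1) = (11*247)*(-1) = 2717*(-1) = -2717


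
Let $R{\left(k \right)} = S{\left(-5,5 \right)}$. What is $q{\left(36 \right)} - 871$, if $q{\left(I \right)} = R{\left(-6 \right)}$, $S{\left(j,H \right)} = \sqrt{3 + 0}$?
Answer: $-871 + \sqrt{3} \approx -869.27$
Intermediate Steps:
$S{\left(j,H \right)} = \sqrt{3}$
$R{\left(k \right)} = \sqrt{3}$
$q{\left(I \right)} = \sqrt{3}$
$q{\left(36 \right)} - 871 = \sqrt{3} - 871 = -871 + \sqrt{3}$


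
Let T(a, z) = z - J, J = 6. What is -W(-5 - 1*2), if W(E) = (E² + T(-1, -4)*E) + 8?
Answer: -127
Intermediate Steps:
T(a, z) = -6 + z (T(a, z) = z - 1*6 = z - 6 = -6 + z)
W(E) = 8 + E² - 10*E (W(E) = (E² + (-6 - 4)*E) + 8 = (E² - 10*E) + 8 = 8 + E² - 10*E)
-W(-5 - 1*2) = -(8 + (-5 - 1*2)² - 10*(-5 - 1*2)) = -(8 + (-5 - 2)² - 10*(-5 - 2)) = -(8 + (-7)² - 10*(-7)) = -(8 + 49 + 70) = -1*127 = -127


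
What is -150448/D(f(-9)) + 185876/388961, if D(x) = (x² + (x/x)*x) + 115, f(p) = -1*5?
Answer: -58493311268/52509735 ≈ -1114.0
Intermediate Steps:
f(p) = -5
D(x) = 115 + x + x² (D(x) = (x² + 1*x) + 115 = (x² + x) + 115 = (x + x²) + 115 = 115 + x + x²)
-150448/D(f(-9)) + 185876/388961 = -150448/(115 - 5 + (-5)²) + 185876/388961 = -150448/(115 - 5 + 25) + 185876*(1/388961) = -150448/135 + 185876/388961 = -58493311268/52509735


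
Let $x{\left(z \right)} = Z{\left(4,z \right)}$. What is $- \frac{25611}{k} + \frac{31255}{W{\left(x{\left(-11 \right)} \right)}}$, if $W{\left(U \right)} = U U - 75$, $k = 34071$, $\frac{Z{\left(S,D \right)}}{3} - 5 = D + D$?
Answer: $\frac{333398573}{28687782} \approx 11.622$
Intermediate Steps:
$Z{\left(S,D \right)} = 15 + 6 D$ ($Z{\left(S,D \right)} = 15 + 3 \left(D + D\right) = 15 + 3 \cdot 2 D = 15 + 6 D$)
$x{\left(z \right)} = 15 + 6 z$
$W{\left(U \right)} = -75 + U^{2}$ ($W{\left(U \right)} = U^{2} - 75 = -75 + U^{2}$)
$- \frac{25611}{k} + \frac{31255}{W{\left(x{\left(-11 \right)} \right)}} = - \frac{25611}{34071} + \frac{31255}{-75 + \left(15 + 6 \left(-11\right)\right)^{2}} = \left(-25611\right) \frac{1}{34071} + \frac{31255}{-75 + \left(15 - 66\right)^{2}} = - \frac{8537}{11357} + \frac{31255}{-75 + \left(-51\right)^{2}} = - \frac{8537}{11357} + \frac{31255}{-75 + 2601} = - \frac{8537}{11357} + \frac{31255}{2526} = \frac{333398573}{28687782}$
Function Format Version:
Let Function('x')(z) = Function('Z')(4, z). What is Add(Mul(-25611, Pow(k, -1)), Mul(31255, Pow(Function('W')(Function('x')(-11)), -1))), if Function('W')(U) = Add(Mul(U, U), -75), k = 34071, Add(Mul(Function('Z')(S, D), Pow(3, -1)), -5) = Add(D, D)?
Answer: Rational(333398573, 28687782) ≈ 11.622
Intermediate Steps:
Function('Z')(S, D) = Add(15, Mul(6, D)) (Function('Z')(S, D) = Add(15, Mul(3, Add(D, D))) = Add(15, Mul(3, Mul(2, D))) = Add(15, Mul(6, D)))
Function('x')(z) = Add(15, Mul(6, z))
Function('W')(U) = Add(-75, Pow(U, 2)) (Function('W')(U) = Add(Pow(U, 2), -75) = Add(-75, Pow(U, 2)))
Add(Mul(-25611, Pow(k, -1)), Mul(31255, Pow(Function('W')(Function('x')(-11)), -1))) = Add(Mul(-25611, Pow(34071, -1)), Mul(31255, Pow(Add(-75, Pow(Add(15, Mul(6, -11)), 2)), -1))) = Add(Mul(-25611, Rational(1, 34071)), Mul(31255, Pow(Add(-75, Pow(Add(15, -66), 2)), -1))) = Add(Rational(-8537, 11357), Mul(31255, Pow(Add(-75, Pow(-51, 2)), -1))) = Add(Rational(-8537, 11357), Mul(31255, Pow(Add(-75, 2601), -1))) = Add(Rational(-8537, 11357), Mul(31255, Pow(2526, -1))) = Add(Rational(-8537, 11357), Mul(31255, Rational(1, 2526))) = Add(Rational(-8537, 11357), Rational(31255, 2526)) = Rational(333398573, 28687782)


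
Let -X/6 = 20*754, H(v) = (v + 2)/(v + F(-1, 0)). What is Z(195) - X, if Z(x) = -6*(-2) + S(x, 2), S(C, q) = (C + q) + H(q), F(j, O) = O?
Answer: 90691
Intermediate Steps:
H(v) = (2 + v)/v (H(v) = (v + 2)/(v + 0) = (2 + v)/v)
S(C, q) = C + q + (2 + q)/q (S(C, q) = (C + q) + (2 + q)/q = C + q + (2 + q)/q)
Z(x) = 16 + x (Z(x) = -6*(-2) + (1 + x + 2 + 2/2) = 12 + (1 + x + 2 + 2*(½)) = 12 + (1 + x + 2 + 1) = 12 + (4 + x) = 16 + x)
X = -90480 (X = -120*754 = -6*15080 = -90480)
Z(195) - X = (16 + 195) - 1*(-90480) = 211 + 90480 = 90691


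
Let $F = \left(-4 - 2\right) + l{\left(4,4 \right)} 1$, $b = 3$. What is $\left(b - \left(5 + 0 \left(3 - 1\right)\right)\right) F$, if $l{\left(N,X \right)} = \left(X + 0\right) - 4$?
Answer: $12$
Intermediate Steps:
$l{\left(N,X \right)} = -4 + X$ ($l{\left(N,X \right)} = X - 4 = -4 + X$)
$F = -6$ ($F = \left(-4 - 2\right) + \left(-4 + 4\right) 1 = -6 + 0 \cdot 1 = -6 + 0 = -6$)
$\left(b - \left(5 + 0 \left(3 - 1\right)\right)\right) F = \left(3 - \left(5 + 0 \left(3 - 1\right)\right)\right) \left(-6\right) = \left(3 + \left(-5 + 0 \cdot 2\right)\right) \left(-6\right) = \left(3 + \left(-5 + 0\right)\right) \left(-6\right) = \left(3 - 5\right) \left(-6\right) = \left(-2\right) \left(-6\right) = 12$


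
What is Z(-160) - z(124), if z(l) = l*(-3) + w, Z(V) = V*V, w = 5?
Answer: 25967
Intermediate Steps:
Z(V) = V²
z(l) = 5 - 3*l (z(l) = l*(-3) + 5 = -3*l + 5 = 5 - 3*l)
Z(-160) - z(124) = (-160)² - (5 - 3*124) = 25600 - (5 - 372) = 25600 - 1*(-367) = 25600 + 367 = 25967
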